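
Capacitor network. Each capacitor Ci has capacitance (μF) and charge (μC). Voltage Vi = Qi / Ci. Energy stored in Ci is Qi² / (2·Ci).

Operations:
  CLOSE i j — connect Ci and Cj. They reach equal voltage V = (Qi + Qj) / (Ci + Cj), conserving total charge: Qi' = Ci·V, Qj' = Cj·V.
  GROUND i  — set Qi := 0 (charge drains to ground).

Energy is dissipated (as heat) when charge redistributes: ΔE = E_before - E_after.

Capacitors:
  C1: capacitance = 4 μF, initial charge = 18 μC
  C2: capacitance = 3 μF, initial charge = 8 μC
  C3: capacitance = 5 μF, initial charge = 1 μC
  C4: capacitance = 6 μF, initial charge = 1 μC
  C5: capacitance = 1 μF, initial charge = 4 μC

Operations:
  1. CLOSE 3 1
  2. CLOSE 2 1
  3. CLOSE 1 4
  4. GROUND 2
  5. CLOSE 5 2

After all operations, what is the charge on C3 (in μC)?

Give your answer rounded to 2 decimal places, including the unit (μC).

Initial: C1(4μF, Q=18μC, V=4.50V), C2(3μF, Q=8μC, V=2.67V), C3(5μF, Q=1μC, V=0.20V), C4(6μF, Q=1μC, V=0.17V), C5(1μF, Q=4μC, V=4.00V)
Op 1: CLOSE 3-1: Q_total=19.00, C_total=9.00, V=2.11; Q3=10.56, Q1=8.44; dissipated=20.544
Op 2: CLOSE 2-1: Q_total=16.44, C_total=7.00, V=2.35; Q2=7.05, Q1=9.40; dissipated=0.265
Op 3: CLOSE 1-4: Q_total=10.40, C_total=10.00, V=1.04; Q1=4.16, Q4=6.24; dissipated=5.716
Op 4: GROUND 2: Q2=0; energy lost=8.278
Op 5: CLOSE 5-2: Q_total=4.00, C_total=4.00, V=1.00; Q5=1.00, Q2=3.00; dissipated=6.000
Final charges: Q1=4.16, Q2=3.00, Q3=10.56, Q4=6.24, Q5=1.00

Answer: 10.56 μC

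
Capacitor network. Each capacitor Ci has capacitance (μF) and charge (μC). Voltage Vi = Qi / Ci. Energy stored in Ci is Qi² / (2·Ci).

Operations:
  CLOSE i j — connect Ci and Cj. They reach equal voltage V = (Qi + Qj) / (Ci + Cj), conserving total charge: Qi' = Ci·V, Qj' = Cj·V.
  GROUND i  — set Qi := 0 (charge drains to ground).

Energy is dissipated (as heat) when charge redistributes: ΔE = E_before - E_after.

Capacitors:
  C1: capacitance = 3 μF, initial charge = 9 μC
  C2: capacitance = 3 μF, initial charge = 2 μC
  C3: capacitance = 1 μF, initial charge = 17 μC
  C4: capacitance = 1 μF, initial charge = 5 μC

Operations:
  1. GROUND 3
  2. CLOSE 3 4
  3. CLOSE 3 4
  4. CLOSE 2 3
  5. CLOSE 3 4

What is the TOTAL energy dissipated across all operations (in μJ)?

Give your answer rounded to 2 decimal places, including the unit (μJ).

Initial: C1(3μF, Q=9μC, V=3.00V), C2(3μF, Q=2μC, V=0.67V), C3(1μF, Q=17μC, V=17.00V), C4(1μF, Q=5μC, V=5.00V)
Op 1: GROUND 3: Q3=0; energy lost=144.500
Op 2: CLOSE 3-4: Q_total=5.00, C_total=2.00, V=2.50; Q3=2.50, Q4=2.50; dissipated=6.250
Op 3: CLOSE 3-4: Q_total=5.00, C_total=2.00, V=2.50; Q3=2.50, Q4=2.50; dissipated=0.000
Op 4: CLOSE 2-3: Q_total=4.50, C_total=4.00, V=1.12; Q2=3.38, Q3=1.12; dissipated=1.260
Op 5: CLOSE 3-4: Q_total=3.62, C_total=2.00, V=1.81; Q3=1.81, Q4=1.81; dissipated=0.473
Total dissipated: 152.483 μJ

Answer: 152.48 μJ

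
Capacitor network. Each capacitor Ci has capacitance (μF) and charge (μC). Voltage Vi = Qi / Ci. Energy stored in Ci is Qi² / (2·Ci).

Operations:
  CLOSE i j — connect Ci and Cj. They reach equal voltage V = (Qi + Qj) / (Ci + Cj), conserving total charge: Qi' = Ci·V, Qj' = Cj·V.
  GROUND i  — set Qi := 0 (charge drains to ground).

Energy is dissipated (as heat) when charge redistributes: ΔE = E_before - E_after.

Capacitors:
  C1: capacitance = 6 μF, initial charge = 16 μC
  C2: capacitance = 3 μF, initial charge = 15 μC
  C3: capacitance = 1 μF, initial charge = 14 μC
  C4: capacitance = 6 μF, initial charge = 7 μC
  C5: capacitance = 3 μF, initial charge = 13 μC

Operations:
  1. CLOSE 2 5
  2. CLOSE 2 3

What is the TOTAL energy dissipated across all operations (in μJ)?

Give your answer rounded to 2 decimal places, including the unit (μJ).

Initial: C1(6μF, Q=16μC, V=2.67V), C2(3μF, Q=15μC, V=5.00V), C3(1μF, Q=14μC, V=14.00V), C4(6μF, Q=7μC, V=1.17V), C5(3μF, Q=13μC, V=4.33V)
Op 1: CLOSE 2-5: Q_total=28.00, C_total=6.00, V=4.67; Q2=14.00, Q5=14.00; dissipated=0.333
Op 2: CLOSE 2-3: Q_total=28.00, C_total=4.00, V=7.00; Q2=21.00, Q3=7.00; dissipated=32.667
Total dissipated: 33.000 μJ

Answer: 33.00 μJ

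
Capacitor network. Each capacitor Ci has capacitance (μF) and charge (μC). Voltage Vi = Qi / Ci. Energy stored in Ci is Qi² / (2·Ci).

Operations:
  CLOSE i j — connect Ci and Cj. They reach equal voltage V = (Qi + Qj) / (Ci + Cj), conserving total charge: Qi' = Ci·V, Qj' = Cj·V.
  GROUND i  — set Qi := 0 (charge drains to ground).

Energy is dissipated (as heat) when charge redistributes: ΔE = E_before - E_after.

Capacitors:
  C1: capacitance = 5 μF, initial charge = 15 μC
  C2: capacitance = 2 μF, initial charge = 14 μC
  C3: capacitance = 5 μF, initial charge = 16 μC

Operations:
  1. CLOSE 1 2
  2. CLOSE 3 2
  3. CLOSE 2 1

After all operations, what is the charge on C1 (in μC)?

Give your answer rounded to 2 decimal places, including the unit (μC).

Initial: C1(5μF, Q=15μC, V=3.00V), C2(2μF, Q=14μC, V=7.00V), C3(5μF, Q=16μC, V=3.20V)
Op 1: CLOSE 1-2: Q_total=29.00, C_total=7.00, V=4.14; Q1=20.71, Q2=8.29; dissipated=11.429
Op 2: CLOSE 3-2: Q_total=24.29, C_total=7.00, V=3.47; Q3=17.35, Q2=6.94; dissipated=0.635
Op 3: CLOSE 2-1: Q_total=27.65, C_total=7.00, V=3.95; Q2=7.90, Q1=19.75; dissipated=0.324
Final charges: Q1=19.75, Q2=7.90, Q3=17.35

Answer: 19.75 μC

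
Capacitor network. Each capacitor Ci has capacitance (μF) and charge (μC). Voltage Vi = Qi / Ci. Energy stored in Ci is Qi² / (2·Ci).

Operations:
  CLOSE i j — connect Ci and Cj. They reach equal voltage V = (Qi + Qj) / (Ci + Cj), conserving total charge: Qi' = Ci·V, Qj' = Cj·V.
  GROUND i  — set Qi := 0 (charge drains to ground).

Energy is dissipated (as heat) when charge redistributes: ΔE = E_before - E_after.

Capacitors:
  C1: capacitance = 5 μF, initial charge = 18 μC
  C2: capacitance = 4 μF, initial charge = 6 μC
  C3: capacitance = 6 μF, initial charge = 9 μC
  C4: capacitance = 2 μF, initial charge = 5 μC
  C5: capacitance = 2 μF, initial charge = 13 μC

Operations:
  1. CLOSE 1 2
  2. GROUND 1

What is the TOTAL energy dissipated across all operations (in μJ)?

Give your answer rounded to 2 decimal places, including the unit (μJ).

Answer: 22.68 μJ

Derivation:
Initial: C1(5μF, Q=18μC, V=3.60V), C2(4μF, Q=6μC, V=1.50V), C3(6μF, Q=9μC, V=1.50V), C4(2μF, Q=5μC, V=2.50V), C5(2μF, Q=13μC, V=6.50V)
Op 1: CLOSE 1-2: Q_total=24.00, C_total=9.00, V=2.67; Q1=13.33, Q2=10.67; dissipated=4.900
Op 2: GROUND 1: Q1=0; energy lost=17.778
Total dissipated: 22.678 μJ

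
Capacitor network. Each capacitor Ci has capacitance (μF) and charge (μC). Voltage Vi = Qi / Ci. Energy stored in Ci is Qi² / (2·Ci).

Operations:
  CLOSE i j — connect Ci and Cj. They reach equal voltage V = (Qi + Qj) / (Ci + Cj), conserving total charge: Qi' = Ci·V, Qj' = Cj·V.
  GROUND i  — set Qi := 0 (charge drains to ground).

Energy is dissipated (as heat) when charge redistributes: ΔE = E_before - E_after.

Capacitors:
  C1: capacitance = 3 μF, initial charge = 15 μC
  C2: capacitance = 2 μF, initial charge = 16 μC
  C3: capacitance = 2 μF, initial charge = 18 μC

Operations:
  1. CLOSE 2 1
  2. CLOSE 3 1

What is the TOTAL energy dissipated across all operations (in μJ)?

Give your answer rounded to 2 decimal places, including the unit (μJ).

Initial: C1(3μF, Q=15μC, V=5.00V), C2(2μF, Q=16μC, V=8.00V), C3(2μF, Q=18μC, V=9.00V)
Op 1: CLOSE 2-1: Q_total=31.00, C_total=5.00, V=6.20; Q2=12.40, Q1=18.60; dissipated=5.400
Op 2: CLOSE 3-1: Q_total=36.60, C_total=5.00, V=7.32; Q3=14.64, Q1=21.96; dissipated=4.704
Total dissipated: 10.104 μJ

Answer: 10.10 μJ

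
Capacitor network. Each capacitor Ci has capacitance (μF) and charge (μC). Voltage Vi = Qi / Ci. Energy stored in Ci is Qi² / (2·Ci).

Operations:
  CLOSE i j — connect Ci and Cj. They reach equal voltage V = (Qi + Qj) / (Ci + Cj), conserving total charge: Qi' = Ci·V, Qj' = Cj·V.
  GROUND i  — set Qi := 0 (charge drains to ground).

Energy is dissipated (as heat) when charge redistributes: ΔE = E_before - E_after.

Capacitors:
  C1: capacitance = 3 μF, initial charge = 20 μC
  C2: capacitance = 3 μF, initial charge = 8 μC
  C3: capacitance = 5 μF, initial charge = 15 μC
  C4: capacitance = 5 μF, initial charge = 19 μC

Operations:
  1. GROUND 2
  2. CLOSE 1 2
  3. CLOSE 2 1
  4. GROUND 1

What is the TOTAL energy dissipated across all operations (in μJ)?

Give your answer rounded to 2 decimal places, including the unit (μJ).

Answer: 60.67 μJ

Derivation:
Initial: C1(3μF, Q=20μC, V=6.67V), C2(3μF, Q=8μC, V=2.67V), C3(5μF, Q=15μC, V=3.00V), C4(5μF, Q=19μC, V=3.80V)
Op 1: GROUND 2: Q2=0; energy lost=10.667
Op 2: CLOSE 1-2: Q_total=20.00, C_total=6.00, V=3.33; Q1=10.00, Q2=10.00; dissipated=33.333
Op 3: CLOSE 2-1: Q_total=20.00, C_total=6.00, V=3.33; Q2=10.00, Q1=10.00; dissipated=0.000
Op 4: GROUND 1: Q1=0; energy lost=16.667
Total dissipated: 60.667 μJ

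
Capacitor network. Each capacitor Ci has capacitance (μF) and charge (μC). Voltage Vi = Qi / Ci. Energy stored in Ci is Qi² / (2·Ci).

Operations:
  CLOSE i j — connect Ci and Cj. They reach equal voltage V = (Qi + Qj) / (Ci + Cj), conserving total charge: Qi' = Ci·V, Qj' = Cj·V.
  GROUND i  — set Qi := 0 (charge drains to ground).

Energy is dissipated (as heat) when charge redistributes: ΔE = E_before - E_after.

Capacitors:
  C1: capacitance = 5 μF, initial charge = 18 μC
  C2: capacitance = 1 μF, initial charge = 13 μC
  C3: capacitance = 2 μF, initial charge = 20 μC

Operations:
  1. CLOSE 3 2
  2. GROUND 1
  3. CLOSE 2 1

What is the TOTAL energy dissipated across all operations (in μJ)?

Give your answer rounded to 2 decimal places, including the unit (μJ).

Initial: C1(5μF, Q=18μC, V=3.60V), C2(1μF, Q=13μC, V=13.00V), C3(2μF, Q=20μC, V=10.00V)
Op 1: CLOSE 3-2: Q_total=33.00, C_total=3.00, V=11.00; Q3=22.00, Q2=11.00; dissipated=3.000
Op 2: GROUND 1: Q1=0; energy lost=32.400
Op 3: CLOSE 2-1: Q_total=11.00, C_total=6.00, V=1.83; Q2=1.83, Q1=9.17; dissipated=50.417
Total dissipated: 85.817 μJ

Answer: 85.82 μJ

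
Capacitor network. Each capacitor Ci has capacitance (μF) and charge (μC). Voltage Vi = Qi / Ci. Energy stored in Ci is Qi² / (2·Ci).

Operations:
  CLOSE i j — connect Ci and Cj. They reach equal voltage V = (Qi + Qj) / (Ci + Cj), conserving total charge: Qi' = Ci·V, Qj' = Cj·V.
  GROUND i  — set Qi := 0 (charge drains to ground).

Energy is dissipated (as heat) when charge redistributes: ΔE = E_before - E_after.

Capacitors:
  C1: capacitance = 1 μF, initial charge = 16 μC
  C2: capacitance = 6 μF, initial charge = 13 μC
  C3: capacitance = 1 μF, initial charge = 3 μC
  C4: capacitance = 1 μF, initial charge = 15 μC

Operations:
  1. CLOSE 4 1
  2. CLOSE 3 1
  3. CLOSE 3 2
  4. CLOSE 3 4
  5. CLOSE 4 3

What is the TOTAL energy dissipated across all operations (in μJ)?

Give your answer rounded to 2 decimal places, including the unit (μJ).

Initial: C1(1μF, Q=16μC, V=16.00V), C2(6μF, Q=13μC, V=2.17V), C3(1μF, Q=3μC, V=3.00V), C4(1μF, Q=15μC, V=15.00V)
Op 1: CLOSE 4-1: Q_total=31.00, C_total=2.00, V=15.50; Q4=15.50, Q1=15.50; dissipated=0.250
Op 2: CLOSE 3-1: Q_total=18.50, C_total=2.00, V=9.25; Q3=9.25, Q1=9.25; dissipated=39.062
Op 3: CLOSE 3-2: Q_total=22.25, C_total=7.00, V=3.18; Q3=3.18, Q2=19.07; dissipated=21.503
Op 4: CLOSE 3-4: Q_total=18.68, C_total=2.00, V=9.34; Q3=9.34, Q4=9.34; dissipated=37.954
Op 5: CLOSE 4-3: Q_total=18.68, C_total=2.00, V=9.34; Q4=9.34, Q3=9.34; dissipated=0.000
Total dissipated: 98.770 μJ

Answer: 98.77 μJ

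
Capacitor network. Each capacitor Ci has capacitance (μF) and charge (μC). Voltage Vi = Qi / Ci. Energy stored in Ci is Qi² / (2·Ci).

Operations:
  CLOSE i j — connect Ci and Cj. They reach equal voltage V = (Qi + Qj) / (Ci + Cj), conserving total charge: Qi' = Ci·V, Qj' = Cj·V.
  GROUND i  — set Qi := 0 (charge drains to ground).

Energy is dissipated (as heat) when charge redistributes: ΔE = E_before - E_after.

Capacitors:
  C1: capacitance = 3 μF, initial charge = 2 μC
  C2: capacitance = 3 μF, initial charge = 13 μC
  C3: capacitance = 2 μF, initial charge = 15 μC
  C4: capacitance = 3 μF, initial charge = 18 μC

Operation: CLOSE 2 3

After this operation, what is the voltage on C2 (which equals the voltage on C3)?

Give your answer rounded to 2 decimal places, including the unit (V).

Answer: 5.60 V

Derivation:
Initial: C1(3μF, Q=2μC, V=0.67V), C2(3μF, Q=13μC, V=4.33V), C3(2μF, Q=15μC, V=7.50V), C4(3μF, Q=18μC, V=6.00V)
Op 1: CLOSE 2-3: Q_total=28.00, C_total=5.00, V=5.60; Q2=16.80, Q3=11.20; dissipated=6.017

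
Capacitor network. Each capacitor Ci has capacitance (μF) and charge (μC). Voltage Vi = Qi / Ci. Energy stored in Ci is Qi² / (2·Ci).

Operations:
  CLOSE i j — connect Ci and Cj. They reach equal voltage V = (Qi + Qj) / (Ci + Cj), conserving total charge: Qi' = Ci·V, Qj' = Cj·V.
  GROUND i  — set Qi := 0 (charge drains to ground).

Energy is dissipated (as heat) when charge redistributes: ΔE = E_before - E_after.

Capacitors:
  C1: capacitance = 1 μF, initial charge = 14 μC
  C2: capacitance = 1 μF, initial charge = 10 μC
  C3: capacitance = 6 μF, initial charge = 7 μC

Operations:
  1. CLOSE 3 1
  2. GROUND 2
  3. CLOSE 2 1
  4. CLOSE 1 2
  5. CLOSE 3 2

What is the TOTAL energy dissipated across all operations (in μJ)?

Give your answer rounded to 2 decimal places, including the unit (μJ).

Answer: 123.80 μJ

Derivation:
Initial: C1(1μF, Q=14μC, V=14.00V), C2(1μF, Q=10μC, V=10.00V), C3(6μF, Q=7μC, V=1.17V)
Op 1: CLOSE 3-1: Q_total=21.00, C_total=7.00, V=3.00; Q3=18.00, Q1=3.00; dissipated=70.583
Op 2: GROUND 2: Q2=0; energy lost=50.000
Op 3: CLOSE 2-1: Q_total=3.00, C_total=2.00, V=1.50; Q2=1.50, Q1=1.50; dissipated=2.250
Op 4: CLOSE 1-2: Q_total=3.00, C_total=2.00, V=1.50; Q1=1.50, Q2=1.50; dissipated=0.000
Op 5: CLOSE 3-2: Q_total=19.50, C_total=7.00, V=2.79; Q3=16.71, Q2=2.79; dissipated=0.964
Total dissipated: 123.798 μJ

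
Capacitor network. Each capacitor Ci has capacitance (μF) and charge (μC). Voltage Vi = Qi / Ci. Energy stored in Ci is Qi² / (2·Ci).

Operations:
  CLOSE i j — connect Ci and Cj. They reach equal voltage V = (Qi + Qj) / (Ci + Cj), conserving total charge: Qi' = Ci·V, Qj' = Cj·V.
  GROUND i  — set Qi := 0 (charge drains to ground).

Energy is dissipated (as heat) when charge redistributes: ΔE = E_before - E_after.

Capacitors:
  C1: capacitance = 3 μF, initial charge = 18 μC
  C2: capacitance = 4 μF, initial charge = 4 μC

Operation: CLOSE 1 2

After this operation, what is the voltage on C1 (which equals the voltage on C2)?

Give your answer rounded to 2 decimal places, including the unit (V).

Initial: C1(3μF, Q=18μC, V=6.00V), C2(4μF, Q=4μC, V=1.00V)
Op 1: CLOSE 1-2: Q_total=22.00, C_total=7.00, V=3.14; Q1=9.43, Q2=12.57; dissipated=21.429

Answer: 3.14 V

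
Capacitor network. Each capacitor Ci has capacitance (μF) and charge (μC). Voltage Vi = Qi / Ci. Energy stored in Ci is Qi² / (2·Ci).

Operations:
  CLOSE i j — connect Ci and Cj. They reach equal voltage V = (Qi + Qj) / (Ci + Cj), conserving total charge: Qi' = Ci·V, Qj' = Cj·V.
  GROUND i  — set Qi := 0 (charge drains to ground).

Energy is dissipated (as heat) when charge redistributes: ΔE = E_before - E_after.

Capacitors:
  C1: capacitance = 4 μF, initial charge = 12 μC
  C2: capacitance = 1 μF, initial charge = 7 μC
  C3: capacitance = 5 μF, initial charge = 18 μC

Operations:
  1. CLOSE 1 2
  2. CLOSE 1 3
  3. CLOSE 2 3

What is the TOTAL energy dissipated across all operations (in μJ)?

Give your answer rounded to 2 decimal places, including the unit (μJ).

Initial: C1(4μF, Q=12μC, V=3.00V), C2(1μF, Q=7μC, V=7.00V), C3(5μF, Q=18μC, V=3.60V)
Op 1: CLOSE 1-2: Q_total=19.00, C_total=5.00, V=3.80; Q1=15.20, Q2=3.80; dissipated=6.400
Op 2: CLOSE 1-3: Q_total=33.20, C_total=9.00, V=3.69; Q1=14.76, Q3=18.44; dissipated=0.044
Op 3: CLOSE 2-3: Q_total=22.24, C_total=6.00, V=3.71; Q2=3.71, Q3=18.54; dissipated=0.005
Total dissipated: 6.450 μJ

Answer: 6.45 μJ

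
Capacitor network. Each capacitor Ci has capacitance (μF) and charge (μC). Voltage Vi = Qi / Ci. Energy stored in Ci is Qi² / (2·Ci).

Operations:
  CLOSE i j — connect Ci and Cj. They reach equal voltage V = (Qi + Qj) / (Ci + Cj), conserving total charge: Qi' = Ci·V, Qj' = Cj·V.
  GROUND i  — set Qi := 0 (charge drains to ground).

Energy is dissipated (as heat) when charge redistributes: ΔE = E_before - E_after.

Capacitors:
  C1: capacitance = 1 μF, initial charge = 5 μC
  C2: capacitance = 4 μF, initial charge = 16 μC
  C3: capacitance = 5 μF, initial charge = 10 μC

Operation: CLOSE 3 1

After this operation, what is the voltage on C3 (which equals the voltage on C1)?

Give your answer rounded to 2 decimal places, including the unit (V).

Initial: C1(1μF, Q=5μC, V=5.00V), C2(4μF, Q=16μC, V=4.00V), C3(5μF, Q=10μC, V=2.00V)
Op 1: CLOSE 3-1: Q_total=15.00, C_total=6.00, V=2.50; Q3=12.50, Q1=2.50; dissipated=3.750

Answer: 2.50 V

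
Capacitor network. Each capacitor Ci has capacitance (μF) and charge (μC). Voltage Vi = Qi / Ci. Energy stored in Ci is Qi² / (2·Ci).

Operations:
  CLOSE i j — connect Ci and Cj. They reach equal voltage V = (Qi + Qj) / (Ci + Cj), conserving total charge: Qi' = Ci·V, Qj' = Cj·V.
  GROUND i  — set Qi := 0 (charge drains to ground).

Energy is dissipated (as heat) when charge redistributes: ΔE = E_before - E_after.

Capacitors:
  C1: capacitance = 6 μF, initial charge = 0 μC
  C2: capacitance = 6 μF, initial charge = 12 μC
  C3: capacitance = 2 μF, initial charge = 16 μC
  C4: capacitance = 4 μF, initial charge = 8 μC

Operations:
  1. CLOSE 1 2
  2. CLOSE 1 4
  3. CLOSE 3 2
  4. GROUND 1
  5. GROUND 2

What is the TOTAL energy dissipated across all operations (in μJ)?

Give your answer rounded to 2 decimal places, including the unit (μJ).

Answer: 72.52 μJ

Derivation:
Initial: C1(6μF, Q=0μC, V=0.00V), C2(6μF, Q=12μC, V=2.00V), C3(2μF, Q=16μC, V=8.00V), C4(4μF, Q=8μC, V=2.00V)
Op 1: CLOSE 1-2: Q_total=12.00, C_total=12.00, V=1.00; Q1=6.00, Q2=6.00; dissipated=6.000
Op 2: CLOSE 1-4: Q_total=14.00, C_total=10.00, V=1.40; Q1=8.40, Q4=5.60; dissipated=1.200
Op 3: CLOSE 3-2: Q_total=22.00, C_total=8.00, V=2.75; Q3=5.50, Q2=16.50; dissipated=36.750
Op 4: GROUND 1: Q1=0; energy lost=5.880
Op 5: GROUND 2: Q2=0; energy lost=22.688
Total dissipated: 72.517 μJ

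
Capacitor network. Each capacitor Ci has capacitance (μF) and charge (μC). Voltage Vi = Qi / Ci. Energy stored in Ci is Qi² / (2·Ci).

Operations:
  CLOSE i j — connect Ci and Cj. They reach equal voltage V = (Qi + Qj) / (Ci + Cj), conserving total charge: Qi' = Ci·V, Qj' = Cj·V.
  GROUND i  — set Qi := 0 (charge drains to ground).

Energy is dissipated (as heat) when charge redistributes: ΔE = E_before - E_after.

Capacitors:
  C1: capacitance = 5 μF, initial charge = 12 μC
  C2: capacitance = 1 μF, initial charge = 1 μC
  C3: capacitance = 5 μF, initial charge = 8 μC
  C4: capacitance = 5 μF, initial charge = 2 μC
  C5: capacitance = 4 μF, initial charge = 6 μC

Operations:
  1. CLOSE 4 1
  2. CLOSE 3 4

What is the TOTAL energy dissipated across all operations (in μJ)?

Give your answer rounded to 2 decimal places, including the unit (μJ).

Initial: C1(5μF, Q=12μC, V=2.40V), C2(1μF, Q=1μC, V=1.00V), C3(5μF, Q=8μC, V=1.60V), C4(5μF, Q=2μC, V=0.40V), C5(4μF, Q=6μC, V=1.50V)
Op 1: CLOSE 4-1: Q_total=14.00, C_total=10.00, V=1.40; Q4=7.00, Q1=7.00; dissipated=5.000
Op 2: CLOSE 3-4: Q_total=15.00, C_total=10.00, V=1.50; Q3=7.50, Q4=7.50; dissipated=0.050
Total dissipated: 5.050 μJ

Answer: 5.05 μJ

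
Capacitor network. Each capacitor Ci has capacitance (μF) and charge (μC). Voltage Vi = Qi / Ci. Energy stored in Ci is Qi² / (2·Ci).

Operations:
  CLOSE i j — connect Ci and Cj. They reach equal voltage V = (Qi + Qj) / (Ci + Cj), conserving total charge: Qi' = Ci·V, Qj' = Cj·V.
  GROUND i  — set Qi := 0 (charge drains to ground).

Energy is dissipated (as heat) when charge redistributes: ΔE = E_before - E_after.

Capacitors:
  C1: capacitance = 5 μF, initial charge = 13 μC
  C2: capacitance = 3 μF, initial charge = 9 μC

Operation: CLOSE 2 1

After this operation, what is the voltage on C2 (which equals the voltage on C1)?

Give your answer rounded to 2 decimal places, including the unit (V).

Answer: 2.75 V

Derivation:
Initial: C1(5μF, Q=13μC, V=2.60V), C2(3μF, Q=9μC, V=3.00V)
Op 1: CLOSE 2-1: Q_total=22.00, C_total=8.00, V=2.75; Q2=8.25, Q1=13.75; dissipated=0.150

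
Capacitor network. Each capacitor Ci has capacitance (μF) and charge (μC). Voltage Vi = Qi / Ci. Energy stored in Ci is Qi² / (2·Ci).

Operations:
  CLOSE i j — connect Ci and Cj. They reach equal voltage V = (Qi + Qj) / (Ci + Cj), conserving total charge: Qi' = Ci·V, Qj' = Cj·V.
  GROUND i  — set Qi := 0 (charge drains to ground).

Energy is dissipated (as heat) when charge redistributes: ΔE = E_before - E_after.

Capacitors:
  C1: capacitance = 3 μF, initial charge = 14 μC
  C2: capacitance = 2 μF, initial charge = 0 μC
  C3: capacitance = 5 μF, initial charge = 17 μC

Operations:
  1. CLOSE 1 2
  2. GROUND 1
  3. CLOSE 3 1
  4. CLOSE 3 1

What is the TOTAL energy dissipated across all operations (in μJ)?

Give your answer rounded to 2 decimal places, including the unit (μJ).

Answer: 35.66 μJ

Derivation:
Initial: C1(3μF, Q=14μC, V=4.67V), C2(2μF, Q=0μC, V=0.00V), C3(5μF, Q=17μC, V=3.40V)
Op 1: CLOSE 1-2: Q_total=14.00, C_total=5.00, V=2.80; Q1=8.40, Q2=5.60; dissipated=13.067
Op 2: GROUND 1: Q1=0; energy lost=11.760
Op 3: CLOSE 3-1: Q_total=17.00, C_total=8.00, V=2.12; Q3=10.62, Q1=6.38; dissipated=10.838
Op 4: CLOSE 3-1: Q_total=17.00, C_total=8.00, V=2.12; Q3=10.62, Q1=6.38; dissipated=0.000
Total dissipated: 35.664 μJ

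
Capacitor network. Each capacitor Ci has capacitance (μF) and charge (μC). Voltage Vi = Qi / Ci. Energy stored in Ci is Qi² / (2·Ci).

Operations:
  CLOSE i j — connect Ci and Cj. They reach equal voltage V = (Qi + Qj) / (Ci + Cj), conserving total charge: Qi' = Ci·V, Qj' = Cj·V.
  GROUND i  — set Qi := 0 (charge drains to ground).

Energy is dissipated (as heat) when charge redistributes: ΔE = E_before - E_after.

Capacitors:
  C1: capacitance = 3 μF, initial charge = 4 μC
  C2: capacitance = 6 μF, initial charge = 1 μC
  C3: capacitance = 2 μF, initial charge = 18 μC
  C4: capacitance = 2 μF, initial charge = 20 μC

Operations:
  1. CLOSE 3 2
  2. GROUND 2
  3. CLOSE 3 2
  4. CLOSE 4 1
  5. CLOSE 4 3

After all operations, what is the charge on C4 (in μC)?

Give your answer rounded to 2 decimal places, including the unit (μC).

Initial: C1(3μF, Q=4μC, V=1.33V), C2(6μF, Q=1μC, V=0.17V), C3(2μF, Q=18μC, V=9.00V), C4(2μF, Q=20μC, V=10.00V)
Op 1: CLOSE 3-2: Q_total=19.00, C_total=8.00, V=2.38; Q3=4.75, Q2=14.25; dissipated=58.521
Op 2: GROUND 2: Q2=0; energy lost=16.922
Op 3: CLOSE 3-2: Q_total=4.75, C_total=8.00, V=0.59; Q3=1.19, Q2=3.56; dissipated=4.230
Op 4: CLOSE 4-1: Q_total=24.00, C_total=5.00, V=4.80; Q4=9.60, Q1=14.40; dissipated=45.067
Op 5: CLOSE 4-3: Q_total=10.79, C_total=4.00, V=2.70; Q4=5.39, Q3=5.39; dissipated=8.846
Final charges: Q1=14.40, Q2=3.56, Q3=5.39, Q4=5.39

Answer: 5.39 μC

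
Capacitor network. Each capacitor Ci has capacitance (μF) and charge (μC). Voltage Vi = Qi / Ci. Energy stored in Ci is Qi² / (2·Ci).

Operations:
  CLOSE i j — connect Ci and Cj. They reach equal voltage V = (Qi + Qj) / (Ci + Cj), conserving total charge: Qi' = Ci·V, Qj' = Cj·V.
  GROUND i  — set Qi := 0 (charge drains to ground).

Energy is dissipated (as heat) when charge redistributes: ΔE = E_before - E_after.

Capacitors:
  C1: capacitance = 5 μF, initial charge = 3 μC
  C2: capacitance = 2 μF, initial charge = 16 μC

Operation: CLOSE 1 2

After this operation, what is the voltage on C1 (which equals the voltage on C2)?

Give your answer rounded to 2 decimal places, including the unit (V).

Initial: C1(5μF, Q=3μC, V=0.60V), C2(2μF, Q=16μC, V=8.00V)
Op 1: CLOSE 1-2: Q_total=19.00, C_total=7.00, V=2.71; Q1=13.57, Q2=5.43; dissipated=39.114

Answer: 2.71 V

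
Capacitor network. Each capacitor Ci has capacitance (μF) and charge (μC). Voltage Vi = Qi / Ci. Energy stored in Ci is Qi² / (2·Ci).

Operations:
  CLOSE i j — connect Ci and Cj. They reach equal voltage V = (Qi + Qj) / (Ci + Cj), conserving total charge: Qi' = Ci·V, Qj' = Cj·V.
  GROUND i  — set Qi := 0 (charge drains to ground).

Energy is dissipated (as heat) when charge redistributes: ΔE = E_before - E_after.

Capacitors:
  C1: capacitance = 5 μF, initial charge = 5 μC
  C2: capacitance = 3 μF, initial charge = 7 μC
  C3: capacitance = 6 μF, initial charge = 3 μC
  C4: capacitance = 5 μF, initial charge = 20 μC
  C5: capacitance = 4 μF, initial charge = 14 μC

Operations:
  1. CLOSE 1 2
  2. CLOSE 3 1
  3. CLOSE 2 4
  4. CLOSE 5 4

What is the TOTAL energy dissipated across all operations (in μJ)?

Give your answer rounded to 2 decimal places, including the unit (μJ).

Initial: C1(5μF, Q=5μC, V=1.00V), C2(3μF, Q=7μC, V=2.33V), C3(6μF, Q=3μC, V=0.50V), C4(5μF, Q=20μC, V=4.00V), C5(4μF, Q=14μC, V=3.50V)
Op 1: CLOSE 1-2: Q_total=12.00, C_total=8.00, V=1.50; Q1=7.50, Q2=4.50; dissipated=1.667
Op 2: CLOSE 3-1: Q_total=10.50, C_total=11.00, V=0.95; Q3=5.73, Q1=4.77; dissipated=1.364
Op 3: CLOSE 2-4: Q_total=24.50, C_total=8.00, V=3.06; Q2=9.19, Q4=15.31; dissipated=5.859
Op 4: CLOSE 5-4: Q_total=29.31, C_total=9.00, V=3.26; Q5=13.03, Q4=16.28; dissipated=0.213
Total dissipated: 9.102 μJ

Answer: 9.10 μJ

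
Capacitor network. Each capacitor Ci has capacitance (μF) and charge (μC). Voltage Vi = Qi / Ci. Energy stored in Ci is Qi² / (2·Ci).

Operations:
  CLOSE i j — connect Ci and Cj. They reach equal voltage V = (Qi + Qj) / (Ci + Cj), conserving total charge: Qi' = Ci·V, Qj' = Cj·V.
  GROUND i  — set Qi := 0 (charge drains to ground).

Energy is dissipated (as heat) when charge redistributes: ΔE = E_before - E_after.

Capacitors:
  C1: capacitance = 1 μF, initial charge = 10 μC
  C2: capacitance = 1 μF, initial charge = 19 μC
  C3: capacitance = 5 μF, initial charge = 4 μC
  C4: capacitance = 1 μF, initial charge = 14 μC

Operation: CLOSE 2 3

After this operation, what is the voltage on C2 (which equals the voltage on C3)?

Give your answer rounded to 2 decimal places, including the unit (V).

Answer: 3.83 V

Derivation:
Initial: C1(1μF, Q=10μC, V=10.00V), C2(1μF, Q=19μC, V=19.00V), C3(5μF, Q=4μC, V=0.80V), C4(1μF, Q=14μC, V=14.00V)
Op 1: CLOSE 2-3: Q_total=23.00, C_total=6.00, V=3.83; Q2=3.83, Q3=19.17; dissipated=138.017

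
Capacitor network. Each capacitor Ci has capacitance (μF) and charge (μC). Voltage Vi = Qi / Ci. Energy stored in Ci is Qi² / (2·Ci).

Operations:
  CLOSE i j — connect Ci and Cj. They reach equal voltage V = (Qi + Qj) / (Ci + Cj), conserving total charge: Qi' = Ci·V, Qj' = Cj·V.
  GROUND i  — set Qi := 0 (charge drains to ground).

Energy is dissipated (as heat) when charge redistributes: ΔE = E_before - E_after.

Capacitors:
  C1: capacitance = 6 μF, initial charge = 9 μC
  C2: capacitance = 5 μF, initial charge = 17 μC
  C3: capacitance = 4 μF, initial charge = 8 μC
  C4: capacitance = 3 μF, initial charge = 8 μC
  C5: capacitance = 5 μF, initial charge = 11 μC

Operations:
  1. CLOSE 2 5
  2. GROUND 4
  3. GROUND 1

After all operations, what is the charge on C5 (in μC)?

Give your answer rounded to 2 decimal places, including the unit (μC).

Initial: C1(6μF, Q=9μC, V=1.50V), C2(5μF, Q=17μC, V=3.40V), C3(4μF, Q=8μC, V=2.00V), C4(3μF, Q=8μC, V=2.67V), C5(5μF, Q=11μC, V=2.20V)
Op 1: CLOSE 2-5: Q_total=28.00, C_total=10.00, V=2.80; Q2=14.00, Q5=14.00; dissipated=1.800
Op 2: GROUND 4: Q4=0; energy lost=10.667
Op 3: GROUND 1: Q1=0; energy lost=6.750
Final charges: Q1=0.00, Q2=14.00, Q3=8.00, Q4=0.00, Q5=14.00

Answer: 14.00 μC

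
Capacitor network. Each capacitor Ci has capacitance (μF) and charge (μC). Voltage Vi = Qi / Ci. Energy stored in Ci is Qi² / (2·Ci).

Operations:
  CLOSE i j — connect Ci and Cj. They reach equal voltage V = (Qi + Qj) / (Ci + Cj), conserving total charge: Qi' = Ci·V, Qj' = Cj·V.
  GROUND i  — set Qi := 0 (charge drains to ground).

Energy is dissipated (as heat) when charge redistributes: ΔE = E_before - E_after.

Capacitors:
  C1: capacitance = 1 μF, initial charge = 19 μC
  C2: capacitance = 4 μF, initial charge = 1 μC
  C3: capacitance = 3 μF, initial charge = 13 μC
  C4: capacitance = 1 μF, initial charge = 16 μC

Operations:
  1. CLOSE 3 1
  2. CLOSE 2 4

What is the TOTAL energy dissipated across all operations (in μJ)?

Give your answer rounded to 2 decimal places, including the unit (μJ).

Initial: C1(1μF, Q=19μC, V=19.00V), C2(4μF, Q=1μC, V=0.25V), C3(3μF, Q=13μC, V=4.33V), C4(1μF, Q=16μC, V=16.00V)
Op 1: CLOSE 3-1: Q_total=32.00, C_total=4.00, V=8.00; Q3=24.00, Q1=8.00; dissipated=80.667
Op 2: CLOSE 2-4: Q_total=17.00, C_total=5.00, V=3.40; Q2=13.60, Q4=3.40; dissipated=99.225
Total dissipated: 179.892 μJ

Answer: 179.89 μJ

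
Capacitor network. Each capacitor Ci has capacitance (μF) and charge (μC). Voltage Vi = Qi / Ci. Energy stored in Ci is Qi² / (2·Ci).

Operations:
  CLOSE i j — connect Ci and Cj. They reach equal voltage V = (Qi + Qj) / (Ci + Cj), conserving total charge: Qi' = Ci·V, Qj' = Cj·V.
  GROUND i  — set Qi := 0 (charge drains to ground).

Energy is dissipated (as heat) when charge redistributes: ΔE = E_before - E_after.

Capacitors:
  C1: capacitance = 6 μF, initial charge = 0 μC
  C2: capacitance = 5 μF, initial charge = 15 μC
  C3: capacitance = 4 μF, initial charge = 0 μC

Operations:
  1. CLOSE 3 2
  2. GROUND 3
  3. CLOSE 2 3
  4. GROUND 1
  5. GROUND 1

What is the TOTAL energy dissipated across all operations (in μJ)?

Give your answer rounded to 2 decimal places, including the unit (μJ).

Initial: C1(6μF, Q=0μC, V=0.00V), C2(5μF, Q=15μC, V=3.00V), C3(4μF, Q=0μC, V=0.00V)
Op 1: CLOSE 3-2: Q_total=15.00, C_total=9.00, V=1.67; Q3=6.67, Q2=8.33; dissipated=10.000
Op 2: GROUND 3: Q3=0; energy lost=5.556
Op 3: CLOSE 2-3: Q_total=8.33, C_total=9.00, V=0.93; Q2=4.63, Q3=3.70; dissipated=3.086
Op 4: GROUND 1: Q1=0; energy lost=0.000
Op 5: GROUND 1: Q1=0; energy lost=0.000
Total dissipated: 18.642 μJ

Answer: 18.64 μJ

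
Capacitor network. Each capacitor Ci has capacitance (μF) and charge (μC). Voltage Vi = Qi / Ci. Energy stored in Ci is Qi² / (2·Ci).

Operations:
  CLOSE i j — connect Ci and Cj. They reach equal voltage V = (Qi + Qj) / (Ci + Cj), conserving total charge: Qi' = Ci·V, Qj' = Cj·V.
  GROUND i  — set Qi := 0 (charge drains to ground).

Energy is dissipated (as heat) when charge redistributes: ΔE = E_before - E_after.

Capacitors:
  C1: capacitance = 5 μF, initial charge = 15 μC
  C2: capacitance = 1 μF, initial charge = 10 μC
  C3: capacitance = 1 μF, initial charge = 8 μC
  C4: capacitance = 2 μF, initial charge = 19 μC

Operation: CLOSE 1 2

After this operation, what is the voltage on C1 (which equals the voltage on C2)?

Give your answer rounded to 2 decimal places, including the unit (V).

Answer: 4.17 V

Derivation:
Initial: C1(5μF, Q=15μC, V=3.00V), C2(1μF, Q=10μC, V=10.00V), C3(1μF, Q=8μC, V=8.00V), C4(2μF, Q=19μC, V=9.50V)
Op 1: CLOSE 1-2: Q_total=25.00, C_total=6.00, V=4.17; Q1=20.83, Q2=4.17; dissipated=20.417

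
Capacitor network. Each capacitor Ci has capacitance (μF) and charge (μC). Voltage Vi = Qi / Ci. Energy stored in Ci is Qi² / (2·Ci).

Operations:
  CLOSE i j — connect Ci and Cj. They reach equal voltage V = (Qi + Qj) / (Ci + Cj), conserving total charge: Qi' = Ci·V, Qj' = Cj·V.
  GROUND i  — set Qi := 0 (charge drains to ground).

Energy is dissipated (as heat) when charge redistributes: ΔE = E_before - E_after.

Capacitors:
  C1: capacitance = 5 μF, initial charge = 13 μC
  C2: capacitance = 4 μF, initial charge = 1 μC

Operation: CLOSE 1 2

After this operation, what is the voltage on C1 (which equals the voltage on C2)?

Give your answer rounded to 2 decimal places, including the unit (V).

Answer: 1.56 V

Derivation:
Initial: C1(5μF, Q=13μC, V=2.60V), C2(4μF, Q=1μC, V=0.25V)
Op 1: CLOSE 1-2: Q_total=14.00, C_total=9.00, V=1.56; Q1=7.78, Q2=6.22; dissipated=6.136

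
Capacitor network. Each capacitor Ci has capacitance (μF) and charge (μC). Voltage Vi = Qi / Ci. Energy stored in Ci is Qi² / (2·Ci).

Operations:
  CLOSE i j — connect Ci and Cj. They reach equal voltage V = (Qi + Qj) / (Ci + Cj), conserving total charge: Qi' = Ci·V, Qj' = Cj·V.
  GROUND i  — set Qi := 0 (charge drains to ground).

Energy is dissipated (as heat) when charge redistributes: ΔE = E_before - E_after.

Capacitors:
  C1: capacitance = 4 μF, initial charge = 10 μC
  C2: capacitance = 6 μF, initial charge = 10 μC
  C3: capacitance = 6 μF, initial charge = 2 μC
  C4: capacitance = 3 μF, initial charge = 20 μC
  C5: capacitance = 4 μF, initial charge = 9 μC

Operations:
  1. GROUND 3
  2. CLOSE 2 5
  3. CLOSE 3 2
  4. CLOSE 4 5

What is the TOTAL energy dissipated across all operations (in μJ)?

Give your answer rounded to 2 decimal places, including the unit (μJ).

Initial: C1(4μF, Q=10μC, V=2.50V), C2(6μF, Q=10μC, V=1.67V), C3(6μF, Q=2μC, V=0.33V), C4(3μF, Q=20μC, V=6.67V), C5(4μF, Q=9μC, V=2.25V)
Op 1: GROUND 3: Q3=0; energy lost=0.333
Op 2: CLOSE 2-5: Q_total=19.00, C_total=10.00, V=1.90; Q2=11.40, Q5=7.60; dissipated=0.408
Op 3: CLOSE 3-2: Q_total=11.40, C_total=12.00, V=0.95; Q3=5.70, Q2=5.70; dissipated=5.415
Op 4: CLOSE 4-5: Q_total=27.60, C_total=7.00, V=3.94; Q4=11.83, Q5=15.77; dissipated=19.475
Total dissipated: 25.632 μJ

Answer: 25.63 μJ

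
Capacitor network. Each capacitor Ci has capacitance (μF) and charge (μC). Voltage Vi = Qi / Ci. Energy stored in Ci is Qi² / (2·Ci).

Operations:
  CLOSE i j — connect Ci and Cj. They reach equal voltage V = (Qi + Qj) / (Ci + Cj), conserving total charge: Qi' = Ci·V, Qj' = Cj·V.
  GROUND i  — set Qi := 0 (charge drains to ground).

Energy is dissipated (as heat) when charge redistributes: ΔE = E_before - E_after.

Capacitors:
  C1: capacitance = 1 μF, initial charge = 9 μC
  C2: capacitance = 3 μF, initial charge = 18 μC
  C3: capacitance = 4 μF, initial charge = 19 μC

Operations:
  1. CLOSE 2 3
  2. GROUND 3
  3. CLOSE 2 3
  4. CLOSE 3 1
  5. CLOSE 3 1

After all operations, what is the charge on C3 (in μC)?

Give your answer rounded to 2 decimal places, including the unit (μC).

Answer: 14.45 μC

Derivation:
Initial: C1(1μF, Q=9μC, V=9.00V), C2(3μF, Q=18μC, V=6.00V), C3(4μF, Q=19μC, V=4.75V)
Op 1: CLOSE 2-3: Q_total=37.00, C_total=7.00, V=5.29; Q2=15.86, Q3=21.14; dissipated=1.339
Op 2: GROUND 3: Q3=0; energy lost=55.878
Op 3: CLOSE 2-3: Q_total=15.86, C_total=7.00, V=2.27; Q2=6.80, Q3=9.06; dissipated=23.948
Op 4: CLOSE 3-1: Q_total=18.06, C_total=5.00, V=3.61; Q3=14.45, Q1=3.61; dissipated=18.142
Op 5: CLOSE 3-1: Q_total=18.06, C_total=5.00, V=3.61; Q3=14.45, Q1=3.61; dissipated=0.000
Final charges: Q1=3.61, Q2=6.80, Q3=14.45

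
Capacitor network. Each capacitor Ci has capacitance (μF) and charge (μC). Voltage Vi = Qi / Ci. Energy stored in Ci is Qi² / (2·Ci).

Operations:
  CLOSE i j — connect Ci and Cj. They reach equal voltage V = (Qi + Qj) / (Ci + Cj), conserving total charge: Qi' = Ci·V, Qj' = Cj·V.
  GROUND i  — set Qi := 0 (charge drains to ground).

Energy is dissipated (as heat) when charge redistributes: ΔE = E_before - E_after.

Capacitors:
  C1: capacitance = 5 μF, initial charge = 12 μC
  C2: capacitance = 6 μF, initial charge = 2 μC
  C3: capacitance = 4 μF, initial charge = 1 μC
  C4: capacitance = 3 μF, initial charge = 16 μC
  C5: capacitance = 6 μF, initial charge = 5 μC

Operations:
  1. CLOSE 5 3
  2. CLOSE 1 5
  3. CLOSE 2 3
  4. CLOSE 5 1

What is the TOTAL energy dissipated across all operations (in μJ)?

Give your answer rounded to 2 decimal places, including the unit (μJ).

Initial: C1(5μF, Q=12μC, V=2.40V), C2(6μF, Q=2μC, V=0.33V), C3(4μF, Q=1μC, V=0.25V), C4(3μF, Q=16μC, V=5.33V), C5(6μF, Q=5μC, V=0.83V)
Op 1: CLOSE 5-3: Q_total=6.00, C_total=10.00, V=0.60; Q5=3.60, Q3=2.40; dissipated=0.408
Op 2: CLOSE 1-5: Q_total=15.60, C_total=11.00, V=1.42; Q1=7.09, Q5=8.51; dissipated=4.418
Op 3: CLOSE 2-3: Q_total=4.40, C_total=10.00, V=0.44; Q2=2.64, Q3=1.76; dissipated=0.085
Op 4: CLOSE 5-1: Q_total=15.60, C_total=11.00, V=1.42; Q5=8.51, Q1=7.09; dissipated=0.000
Total dissipated: 4.912 μJ

Answer: 4.91 μJ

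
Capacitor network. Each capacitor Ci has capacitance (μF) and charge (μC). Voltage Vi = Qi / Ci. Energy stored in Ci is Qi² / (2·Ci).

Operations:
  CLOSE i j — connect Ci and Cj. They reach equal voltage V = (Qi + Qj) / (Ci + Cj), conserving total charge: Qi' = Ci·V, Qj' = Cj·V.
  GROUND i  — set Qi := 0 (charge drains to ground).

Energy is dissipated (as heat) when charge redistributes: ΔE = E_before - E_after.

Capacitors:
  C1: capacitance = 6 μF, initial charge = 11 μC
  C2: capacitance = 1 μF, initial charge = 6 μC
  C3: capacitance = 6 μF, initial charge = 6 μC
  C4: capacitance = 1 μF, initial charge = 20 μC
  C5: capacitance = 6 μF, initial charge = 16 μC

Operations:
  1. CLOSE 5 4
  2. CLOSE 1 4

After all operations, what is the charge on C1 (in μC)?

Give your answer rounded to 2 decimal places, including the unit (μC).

Answer: 13.84 μC

Derivation:
Initial: C1(6μF, Q=11μC, V=1.83V), C2(1μF, Q=6μC, V=6.00V), C3(6μF, Q=6μC, V=1.00V), C4(1μF, Q=20μC, V=20.00V), C5(6μF, Q=16μC, V=2.67V)
Op 1: CLOSE 5-4: Q_total=36.00, C_total=7.00, V=5.14; Q5=30.86, Q4=5.14; dissipated=128.762
Op 2: CLOSE 1-4: Q_total=16.14, C_total=7.00, V=2.31; Q1=13.84, Q4=2.31; dissipated=4.694
Final charges: Q1=13.84, Q2=6.00, Q3=6.00, Q4=2.31, Q5=30.86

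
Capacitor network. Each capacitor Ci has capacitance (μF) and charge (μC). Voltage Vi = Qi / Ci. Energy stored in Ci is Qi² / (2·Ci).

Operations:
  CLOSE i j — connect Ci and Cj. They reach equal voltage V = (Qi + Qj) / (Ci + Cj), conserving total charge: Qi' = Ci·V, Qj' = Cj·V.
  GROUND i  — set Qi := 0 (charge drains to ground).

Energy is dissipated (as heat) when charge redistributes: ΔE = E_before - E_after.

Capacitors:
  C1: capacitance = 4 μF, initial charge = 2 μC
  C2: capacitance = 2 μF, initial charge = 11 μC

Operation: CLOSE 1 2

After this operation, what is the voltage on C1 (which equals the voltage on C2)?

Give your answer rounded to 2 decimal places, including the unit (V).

Initial: C1(4μF, Q=2μC, V=0.50V), C2(2μF, Q=11μC, V=5.50V)
Op 1: CLOSE 1-2: Q_total=13.00, C_total=6.00, V=2.17; Q1=8.67, Q2=4.33; dissipated=16.667

Answer: 2.17 V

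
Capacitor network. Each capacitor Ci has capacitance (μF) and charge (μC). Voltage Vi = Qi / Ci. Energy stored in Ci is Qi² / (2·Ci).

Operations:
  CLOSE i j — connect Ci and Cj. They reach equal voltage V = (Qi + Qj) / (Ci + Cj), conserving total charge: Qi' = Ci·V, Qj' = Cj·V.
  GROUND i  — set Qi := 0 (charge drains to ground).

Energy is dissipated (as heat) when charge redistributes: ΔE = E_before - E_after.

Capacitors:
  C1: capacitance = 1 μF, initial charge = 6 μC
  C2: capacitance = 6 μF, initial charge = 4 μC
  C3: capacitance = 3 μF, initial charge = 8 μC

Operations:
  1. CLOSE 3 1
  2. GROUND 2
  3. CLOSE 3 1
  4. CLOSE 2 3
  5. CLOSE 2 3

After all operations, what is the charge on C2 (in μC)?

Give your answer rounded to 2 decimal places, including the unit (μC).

Initial: C1(1μF, Q=6μC, V=6.00V), C2(6μF, Q=4μC, V=0.67V), C3(3μF, Q=8μC, V=2.67V)
Op 1: CLOSE 3-1: Q_total=14.00, C_total=4.00, V=3.50; Q3=10.50, Q1=3.50; dissipated=4.167
Op 2: GROUND 2: Q2=0; energy lost=1.333
Op 3: CLOSE 3-1: Q_total=14.00, C_total=4.00, V=3.50; Q3=10.50, Q1=3.50; dissipated=0.000
Op 4: CLOSE 2-3: Q_total=10.50, C_total=9.00, V=1.17; Q2=7.00, Q3=3.50; dissipated=12.250
Op 5: CLOSE 2-3: Q_total=10.50, C_total=9.00, V=1.17; Q2=7.00, Q3=3.50; dissipated=0.000
Final charges: Q1=3.50, Q2=7.00, Q3=3.50

Answer: 7.00 μC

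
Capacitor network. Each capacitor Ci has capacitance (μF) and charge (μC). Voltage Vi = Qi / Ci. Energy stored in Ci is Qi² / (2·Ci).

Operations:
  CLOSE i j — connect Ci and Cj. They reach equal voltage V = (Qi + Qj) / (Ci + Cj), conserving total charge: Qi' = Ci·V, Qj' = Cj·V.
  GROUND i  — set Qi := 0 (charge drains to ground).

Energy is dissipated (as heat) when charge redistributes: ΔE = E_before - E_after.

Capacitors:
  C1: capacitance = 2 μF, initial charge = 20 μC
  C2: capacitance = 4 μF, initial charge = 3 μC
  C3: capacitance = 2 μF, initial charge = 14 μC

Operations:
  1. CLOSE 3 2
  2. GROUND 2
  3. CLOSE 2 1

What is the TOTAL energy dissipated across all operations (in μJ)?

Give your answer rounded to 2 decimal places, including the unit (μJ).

Answer: 108.76 μJ

Derivation:
Initial: C1(2μF, Q=20μC, V=10.00V), C2(4μF, Q=3μC, V=0.75V), C3(2μF, Q=14μC, V=7.00V)
Op 1: CLOSE 3-2: Q_total=17.00, C_total=6.00, V=2.83; Q3=5.67, Q2=11.33; dissipated=26.042
Op 2: GROUND 2: Q2=0; energy lost=16.056
Op 3: CLOSE 2-1: Q_total=20.00, C_total=6.00, V=3.33; Q2=13.33, Q1=6.67; dissipated=66.667
Total dissipated: 108.764 μJ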